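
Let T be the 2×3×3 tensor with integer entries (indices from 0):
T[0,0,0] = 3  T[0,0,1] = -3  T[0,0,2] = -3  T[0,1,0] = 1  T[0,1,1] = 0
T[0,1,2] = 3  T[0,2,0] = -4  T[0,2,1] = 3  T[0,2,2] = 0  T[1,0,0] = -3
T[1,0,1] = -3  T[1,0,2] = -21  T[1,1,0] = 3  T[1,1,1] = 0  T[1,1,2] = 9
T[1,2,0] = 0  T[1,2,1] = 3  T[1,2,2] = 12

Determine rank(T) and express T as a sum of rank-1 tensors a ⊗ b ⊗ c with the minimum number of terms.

Lower bound: the mode-1 unfolding of T (rows indexed by i, columns by (j,k) = (0,0), (0,1), (0,2), (1,0), (1,1), (1,2), (2,0), (2,1), (2,2)) is [[3, -3, -3, 1, 0, 3, -4, 3, 0], [-3, -3, -21, 3, 0, 9, 0, 3, 12]].
There the 2×2 minor on rows i ∈ {0, 1}, columns (j,k) ∈ {(0,0), (0,1)} is det [[3, -3], [-3, -3]] = -18 ≠ 0, so this unfolding has rank ≥ 2; CP rank is at least every unfolding rank, so rank(T) ≥ 2. (Unfolding ranks only ever bound the CP rank from below — rank(T) can be strictly larger than all of them — so the matching upper bound has to come from an explicit 2-term decomposition.)
Upper bound — finding two terms. Write S_k = T[:,:,k] for the frontal slices: S₀ = [[3, 1, -4], [-3, 3, 0]], S₁ = [[-3, 0, 3], [-3, 0, 3]], S₂ = [[-3, 3, 0], [-21, 9, 12]].
If T = a₁ ⊗ b₁ ⊗ c₁ + a₂ ⊗ b₂ ⊗ c₂ then each S_k = c₁[k]·a₁b₁ᵀ + c₂[k]·a₂b₂ᵀ. S₀ and S₁ are linearly independent, so a₁b₁ᵀ and a₂b₂ᵀ must span the same plane of matrices: they are the rank-1 matrices of the form x·S₀ + y·S₁.
The 2×2 minor of x·S₀ + y·S₁ on rows {0,1}, columns {0,1} is 12·x² − 6·xy = 6·(2·x − y)(x), vanishing at (x:y) = (1:2) and (0:1).
M₁ = S₀ + 2·S₁ = [[-3, 1, 2], [-9, 3, 6]] = −[1, 3][3, -1, -2]ᵀ and M₂ = S₁ = [[-3, 0, 3], [-3, 0, 3]] = (-3)·[1, 1][1, 0, -1]ᵀ, so take a₁ = [1, 3], b₁ = [3, -1, -2], a₂ = [1, 1], b₂ = [1, 0, -1].
Each slice is an integer combination of E₁ = a₁b₁ᵀ and E₂ = a₂b₂ᵀ: S₀ = −E₁ + 6·E₂, S₁ = −3·E₂, S₂ = −3·E₁ + 6·E₂; reading off coefficients, c₁ = [-1, 0, -3] and c₂ = [6, -3, 6].
Hence T = [1, 3] ⊗ [3, -1, -2] ⊗ [-1, 0, -3] + [1, 1] ⊗ [1, 0, -1] ⊗ [6, -3, 6], so rank(T) ≤ 2.
These bounds meet, so rank(T) = 2.
Check entry T[0,0,0] = 3: (1)·(3)·(-1) + (1)·(1)·(6) = 3.

rank(T) = 2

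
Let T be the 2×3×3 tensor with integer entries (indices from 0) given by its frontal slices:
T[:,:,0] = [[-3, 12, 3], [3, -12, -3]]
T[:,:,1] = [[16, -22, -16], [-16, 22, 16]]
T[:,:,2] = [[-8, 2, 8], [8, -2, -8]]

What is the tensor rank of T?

2

Lower bound: the mode-3 unfolding of T (rows indexed by k, columns by (i,j) = (0,0), (0,1), (0,2), (1,0), (1,1), (1,2)) is [[-3, 12, 3, 3, -12, -3], [16, -22, -16, -16, 22, 16], [-8, 2, 8, 8, -2, -8]].
There the 2×2 minor on rows k ∈ {0, 1}, columns (i,j) ∈ {(0,0), (0,1)} is det [[-3, 12], [16, -22]] = -126 ≠ 0, so this unfolding has rank ≥ 2; CP rank is at least every unfolding rank, so rank(T) ≥ 2. (Flattening ranks never certify an upper bound on CP rank; for that we must actually write T with 2 rank-1 terms.)
Upper bound — finding two terms. Every mode-1 slice of T is a multiple of one matrix: T[i,:,:] = a[i]·M with a = (1, -1) and M = [[-3, 16, -8], [12, -22, 2], [3, -16, 8]] (rows indexed by j, columns by k). So it suffices to write M as a sum of two rank-1 matrices.
The rows of M satisfy (row 0) = −(row 2), so splitting by rows, M = (0, 1, 0)(12, -22, 2)ᵀ + (-1, 0, 1)(3, -16, 8)ᵀ.
Hence T = (1, -1) ∘ (0, 1, 0) ∘ (12, -22, 2) + (1, -1) ∘ (-1, 0, 1) ∘ (3, -16, 8), so rank(T) ≤ 2.
These bounds meet, so rank(T) = 2.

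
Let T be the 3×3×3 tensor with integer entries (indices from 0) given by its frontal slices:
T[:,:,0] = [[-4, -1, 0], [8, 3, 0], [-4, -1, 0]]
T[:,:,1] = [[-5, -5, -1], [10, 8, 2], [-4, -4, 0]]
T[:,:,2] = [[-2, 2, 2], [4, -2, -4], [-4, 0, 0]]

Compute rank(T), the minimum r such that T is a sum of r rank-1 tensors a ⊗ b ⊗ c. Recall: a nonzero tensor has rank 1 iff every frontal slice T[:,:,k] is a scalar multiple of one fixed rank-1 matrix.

3

Lower bound: the mode-2 unfolding of T (rows indexed by j, columns by (i,k) = (0,0), (0,1), (0,2), (1,0), (1,1), (1,2), (2,0), (2,1), (2,2)) is [[-4, -5, -2, 8, 10, 4, -4, -4, -4], [-1, -5, 2, 3, 8, -2, -1, -4, 0], [0, -1, 2, 0, 2, -4, 0, 0, 0]].
There the 3×3 minor on rows j ∈ {0, 1, 2}, columns (i,k) ∈ {(0,0), (0,1), (0,2)} is det [[-4, -5, -2], [-1, -5, 2], [0, -1, 2]] = 20 ≠ 0, so this unfolding has rank ≥ 3; CP rank is at least every unfolding rank, so rank(T) ≥ 3. (This is only a lower bound: in general the CP rank may exceed every unfolding rank, so we still need to exhibit 3 rank-1 terms summing to T.)
Upper bound: T is a sum of 3 rank-1 terms, T = [1, -2, 0] ⊗ [1, 1, 1] ⊗ [0, -1, 2] + [1, -2, 1] ⊗ [2, 1, 0] ⊗ [-2, -2, -2] + [1, -1, 1] ⊗ [0, 1, 0] ⊗ [1, -2, 2] (written with every a and b primitive with positive leading entry and the scale carried by c; CP decompositions are not unique, and this one is verified by expanding entrywise), so rank(T) ≤ 3.
These bounds meet, so rank(T) = 3.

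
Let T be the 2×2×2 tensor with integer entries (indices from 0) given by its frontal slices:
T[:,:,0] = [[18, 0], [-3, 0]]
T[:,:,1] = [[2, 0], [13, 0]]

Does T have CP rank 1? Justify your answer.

No

The mode-3 unfolding of T (rows indexed by k, columns by (i,j) = (0,0), (0,1), (1,0), (1,1)) is [[18, 0, -3, 0], [2, 0, 13, 0]].
There the 2×2 minor on rows k ∈ {0, 1}, columns (i,j) ∈ {(0,0), (1,0)} is det [[18, -3], [2, 13]] = 240 ≠ 0, so this unfolding has rank ≥ 2; CP rank is at least every unfolding rank, so rank(T) ≥ 2.
In particular rank(T) ≥ 2 > 1, so T is not rank-1.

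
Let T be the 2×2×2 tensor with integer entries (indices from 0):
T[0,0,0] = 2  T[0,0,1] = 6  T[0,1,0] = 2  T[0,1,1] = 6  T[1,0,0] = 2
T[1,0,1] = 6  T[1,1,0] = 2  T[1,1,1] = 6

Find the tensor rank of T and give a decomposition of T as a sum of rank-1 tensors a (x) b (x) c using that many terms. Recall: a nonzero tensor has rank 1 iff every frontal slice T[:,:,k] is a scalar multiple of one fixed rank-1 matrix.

rank(T) = 1

Lower bound: T ≠ 0 (e.g. T[0,0,0] = 2), so rank(T) ≥ 1.
Upper bound: if T = a (x) b (x) c then every fibre of T is a multiple of the corresponding factor, so read the factors off the fibres through the nonzero entry T[0,0,0] = 2.
The mode-1 fibre T[:,0,0] = [2, 2] gives a = (1, 1) (primitive direction); the mode-2 fibre T[0,:,0] = [2, 2] gives b = (1, 1); then c[k] = T[0,0,k] / (a[0]·b[0]) = [2, 6] / 1 = (2, 6).
Expanding (1, 1) (x) (1, 1) (x) (2, 6) reproduces all 8 entries of T, so T = (1, 1) (x) (1, 1) (x) (2, 6) and rank(T) ≤ 1.
These bounds meet, so rank(T) = 1.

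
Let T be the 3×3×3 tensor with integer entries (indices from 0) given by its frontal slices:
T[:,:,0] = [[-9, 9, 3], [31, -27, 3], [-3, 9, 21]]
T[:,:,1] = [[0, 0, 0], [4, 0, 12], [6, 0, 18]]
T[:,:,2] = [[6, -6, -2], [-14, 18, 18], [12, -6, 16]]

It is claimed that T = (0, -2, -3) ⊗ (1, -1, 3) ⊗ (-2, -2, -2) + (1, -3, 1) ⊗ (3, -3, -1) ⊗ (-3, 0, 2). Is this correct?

No

Reconstruct entry (1,1,0) from the claimed factors: Σₗ aₗ[1]bₗ[1]cₗ[0] = (-2)·(-1)·(-2) + (-3)·(-3)·(-3) = -31, but T[1,1,0] = -27. The claim is false.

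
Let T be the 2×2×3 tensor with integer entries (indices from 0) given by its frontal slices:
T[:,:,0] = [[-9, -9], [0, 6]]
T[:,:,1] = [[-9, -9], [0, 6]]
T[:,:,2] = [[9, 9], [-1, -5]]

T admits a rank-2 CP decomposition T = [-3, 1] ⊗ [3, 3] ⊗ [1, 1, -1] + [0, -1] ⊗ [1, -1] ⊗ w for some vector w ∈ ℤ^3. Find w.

Subtract the known terms from T to get the rank-1 residual R = [0, -1] ⊗ [1, -1] ⊗ w, so R[i,j,k] = a[i]·b[j]·w[k]. Pick indices with nonzero a[1]·b[0] = (-1)·(1) = -1. Only the fibre through (1,0,·) is needed: R[1,0,:] = T[1,0,:] − Σₗ aₗ[1]bₗ[0]cₗ = [0, 0, -1] − (1)·(3)·[1, 1, -1] = [-3, -3, 2]. Then w[k] = R[1,0,k] / -1 for each k, giving w = [-3, -3, 2] / -1 = [3, 3, -2].

w = [3, 3, -2]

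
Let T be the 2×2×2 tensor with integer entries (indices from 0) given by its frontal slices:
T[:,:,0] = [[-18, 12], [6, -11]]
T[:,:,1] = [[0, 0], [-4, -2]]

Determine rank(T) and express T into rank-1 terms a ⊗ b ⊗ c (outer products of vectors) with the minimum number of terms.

Lower bound: the mode-3 unfolding of T (rows indexed by k, columns by (i,j) = (0,0), (0,1), (1,0), (1,1)) is [[-18, 12, 6, -11], [0, 0, -4, -2]].
There the 2×2 minor on rows k ∈ {0, 1}, columns (i,j) ∈ {(0,0), (1,0)} is det [[-18, 6], [0, -4]] = 72 ≠ 0, so this unfolding has rank ≥ 2; CP rank is at least every unfolding rank, so rank(T) ≥ 2. (Flattening ranks never certify an upper bound on CP rank; for that we must actually write T with 2 rank-1 terms.)
Upper bound — finding two terms. Write S_k = T[:,:,k] for the frontal slices: S₀ = [[-18, 12], [6, -11]], S₁ = [[0, 0], [-4, -2]].
If T = a₁ ⊗ b₁ ⊗ c₁ + a₂ ⊗ b₂ ⊗ c₂ then each S_k = c₁[k]·a₁b₁ᵀ + c₂[k]·a₂b₂ᵀ. S₀ and S₁ are linearly independent, so a₁b₁ᵀ and a₂b₂ᵀ must span the same plane of matrices: they are the rank-1 matrices of the form x·S₀ + y·S₁.
det(x·S₀ + y·S₁) is 126·x² + 84·xy = 42·(3·x + 2·y)(x), vanishing at (x:y) = (2:-3) and (0:1).
M₁ = 2·S₀ − 3·S₁ = [[-36, 24], [24, -16]] = (-4)·[3, -2][3, -2]ᵀ and M₂ = S₁ = [[0, 0], [-4, -2]] = (-2)·[0, 1][2, 1]ᵀ, so take a₁ = [3, -2], b₁ = [3, -2], a₂ = [0, 1], b₂ = [2, 1].
Each slice is an integer combination of E₁ = a₁b₁ᵀ and E₂ = a₂b₂ᵀ: S₀ = −2·E₁ − 3·E₂, S₁ = −2·E₂; reading off coefficients, c₁ = [-2, 0] and c₂ = [-3, -2].
Hence T = [3, -2] ⊗ [3, -2] ⊗ [-2, 0] + [0, 1] ⊗ [2, 1] ⊗ [-3, -2], so rank(T) ≤ 2.
These bounds meet, so rank(T) = 2.

rank(T) = 2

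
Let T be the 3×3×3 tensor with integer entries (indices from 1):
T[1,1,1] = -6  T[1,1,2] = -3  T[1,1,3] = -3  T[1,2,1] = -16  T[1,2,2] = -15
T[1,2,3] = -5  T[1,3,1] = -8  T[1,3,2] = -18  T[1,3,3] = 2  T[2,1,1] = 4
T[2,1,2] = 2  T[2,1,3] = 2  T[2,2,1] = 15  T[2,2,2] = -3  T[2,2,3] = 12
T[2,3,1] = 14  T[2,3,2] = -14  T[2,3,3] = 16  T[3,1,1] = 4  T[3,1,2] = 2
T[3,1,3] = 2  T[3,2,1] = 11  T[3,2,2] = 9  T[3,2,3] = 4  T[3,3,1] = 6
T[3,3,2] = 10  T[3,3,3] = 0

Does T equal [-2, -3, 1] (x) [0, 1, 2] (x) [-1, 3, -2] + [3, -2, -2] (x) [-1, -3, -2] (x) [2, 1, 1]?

Reconstruct entrywise from the claimed factors. For example, T[1,1,3] = -3 and Σₗ aₗ[1]bₗ[1]cₗ[3] = (-2)·(0)·(-2) + (3)·(-1)·(1) = -3; checking all 27 entries, every one matches. The claim holds.

Yes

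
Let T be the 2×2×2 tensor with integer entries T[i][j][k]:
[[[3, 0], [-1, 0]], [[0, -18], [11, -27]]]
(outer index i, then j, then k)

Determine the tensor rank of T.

2

Lower bound: the mode-3 unfolding of T (rows indexed by k, columns by (i,j) = (0,0), (0,1), (1,0), (1,1)) is [[3, -1, 0, 11], [0, 0, -18, -27]].
There the 2×2 minor on rows k ∈ {0, 1}, columns (i,j) ∈ {(0,0), (1,0)} is det [[3, 0], [0, -18]] = -54 ≠ 0, so this unfolding has rank ≥ 2; CP rank is at least every unfolding rank, so rank(T) ≥ 2. (Flattening ranks never certify an upper bound on CP rank; for that we must actually write T with 2 rank-1 terms.)
Upper bound — finding two terms. Write S_k = T[:,:,k] for the frontal slices: S₀ = [[3, -1], [0, 11]], S₁ = [[0, 0], [-18, -27]].
If T = a₁ ⊗ b₁ ⊗ c₁ + a₂ ⊗ b₂ ⊗ c₂ then each S_k = c₁[k]·a₁b₁ᵀ + c₂[k]·a₂b₂ᵀ. S₀ and S₁ are linearly independent, so a₁b₁ᵀ and a₂b₂ᵀ must span the same plane of matrices: they are the rank-1 matrices of the form x·S₀ + y·S₁.
det(x·S₀ + y·S₁) is 33·x² − 99·xy = 33·(x − 3·y)(x), vanishing at (x:y) = (3:1) and (0:1).
M₁ = 3·S₀ + S₁ = [[9, -3], [-18, 6]] = 3·(1, -2)(3, -1)ᵀ and M₂ = S₁ = [[0, 0], [-18, -27]] = (-9)·(0, 1)(2, 3)ᵀ, so take a₁ = (1, -2), b₁ = (3, -1), a₂ = (0, 1), b₂ = (2, 3).
Each slice is an integer combination of E₁ = a₁b₁ᵀ and E₂ = a₂b₂ᵀ: S₀ = E₁ + 3·E₂, S₁ = −9·E₂; reading off coefficients, c₁ = (1, 0) and c₂ = (3, -9).
Hence T = (1, -2) ⊗ (3, -1) ⊗ (1, 0) + (0, 1) ⊗ (2, 3) ⊗ (3, -9), so rank(T) ≤ 2.
These bounds meet, so rank(T) = 2.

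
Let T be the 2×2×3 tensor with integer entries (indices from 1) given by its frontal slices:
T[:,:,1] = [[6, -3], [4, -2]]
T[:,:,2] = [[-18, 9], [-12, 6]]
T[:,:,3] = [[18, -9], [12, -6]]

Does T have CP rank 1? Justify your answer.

The mode-1 fibre T[:,1,1] = [6, 4] gives a = [3, 2] (primitive direction); the mode-2 fibre T[1,:,1] = [6, -3] gives b = [2, -1]; then c[k] = T[1,1,k] / (a[1]·b[1]) = [6, -18, 18] / 6 = [1, -3, 3].
Expanding [3, 2] ⊗ [2, -1] ⊗ [1, -3, 3] reproduces all 12 entries of T, so T = [3, 2] ⊗ [2, -1] ⊗ [1, -3, 3] and rank(T) ≤ 1.
Equivalently every frontal slice T[:,:,k] is c[k] times the rank-1 matrix [3, 2] ⊗ [2, -1]. So T has rank 1 (it is nonzero).

Yes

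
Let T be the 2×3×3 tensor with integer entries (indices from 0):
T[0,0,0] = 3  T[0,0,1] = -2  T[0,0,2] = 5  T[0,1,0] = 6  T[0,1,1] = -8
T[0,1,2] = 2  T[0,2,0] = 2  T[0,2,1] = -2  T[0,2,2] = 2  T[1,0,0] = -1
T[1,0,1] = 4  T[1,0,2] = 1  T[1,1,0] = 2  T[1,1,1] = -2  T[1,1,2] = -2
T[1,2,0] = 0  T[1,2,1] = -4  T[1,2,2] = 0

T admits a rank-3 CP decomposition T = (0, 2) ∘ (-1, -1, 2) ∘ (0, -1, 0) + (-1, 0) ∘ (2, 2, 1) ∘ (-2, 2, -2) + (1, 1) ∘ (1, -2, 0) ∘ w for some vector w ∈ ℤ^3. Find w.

w = (-1, 2, 1)

Subtract the known terms from T to get the rank-1 residual R = (1, 1) ∘ (1, -2, 0) ∘ w, so R[i,j,k] = a[i]·b[j]·w[k]. Pick indices with nonzero a[0]·b[0] = (1)·(1) = 1. Only the fibre through (0,0,·) is needed: R[0,0,:] = T[0,0,:] − Σₗ aₗ[0]bₗ[0]cₗ = [3, -2, 5] − (0)·(-1)·(0, -1, 0) − (-1)·(2)·(-2, 2, -2) = [-1, 2, 1]. Then w[k] = R[0,0,k] / 1 for each k, giving w = [-1, 2, 1] / 1 = (-1, 2, 1).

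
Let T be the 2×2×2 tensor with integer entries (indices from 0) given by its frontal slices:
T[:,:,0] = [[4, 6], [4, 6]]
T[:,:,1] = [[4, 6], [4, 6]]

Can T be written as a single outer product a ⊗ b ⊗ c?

If T = a ⊗ b ⊗ c then every fibre of T is a multiple of the corresponding factor, so read the factors off the fibres through the nonzero entry T[0,0,0] = 4.
The mode-1 fibre T[:,0,0] = [4, 4] gives a = [1, 1] (primitive direction); the mode-2 fibre T[0,:,0] = [4, 6] gives b = [2, 3]; then c[k] = T[0,0,k] / (a[0]·b[0]) = [4, 4] / 2 = [2, 2].
Expanding [1, 1] ⊗ [2, 3] ⊗ [2, 2] reproduces all 8 entries of T, so T = [1, 1] ⊗ [2, 3] ⊗ [2, 2] and rank(T) ≤ 1.
Equivalently every frontal slice T[:,:,k] is c[k] times the rank-1 matrix [1, 1] ⊗ [2, 3]. So T has rank 1 (it is nonzero).

Yes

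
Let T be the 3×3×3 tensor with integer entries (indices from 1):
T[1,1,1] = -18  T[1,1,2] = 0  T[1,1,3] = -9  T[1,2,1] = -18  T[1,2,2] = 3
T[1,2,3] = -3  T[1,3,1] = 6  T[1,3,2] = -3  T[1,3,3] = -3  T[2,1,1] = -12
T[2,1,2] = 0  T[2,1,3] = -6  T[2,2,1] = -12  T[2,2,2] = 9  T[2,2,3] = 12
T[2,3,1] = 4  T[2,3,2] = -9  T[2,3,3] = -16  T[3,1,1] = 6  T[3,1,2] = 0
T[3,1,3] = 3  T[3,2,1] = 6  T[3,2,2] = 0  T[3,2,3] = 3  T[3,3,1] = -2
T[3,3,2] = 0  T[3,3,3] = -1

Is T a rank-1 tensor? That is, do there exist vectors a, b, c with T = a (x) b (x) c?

The mode-2 unfolding of T (rows indexed by j, columns by (i,k) = (1,1), (1,2), (1,3), (2,1), (2,2), (2,3), (3,1), (3,2), (3,3)) is [[-18, 0, -9, -12, 0, -6, 6, 0, 3], [-18, 3, -3, -12, 9, 12, 6, 0, 3], [6, -3, -3, 4, -9, -16, -2, 0, -1]].
There the 2×2 minor on rows j ∈ {1, 2}, columns (i,k) ∈ {(1,1), (1,2)} is det [[-18, 0], [-18, 3]] = -54 ≠ 0, so this unfolding has rank ≥ 2; CP rank is at least every unfolding rank, so rank(T) ≥ 2.
In particular rank(T) ≥ 2 > 1, so T is not rank-1.

No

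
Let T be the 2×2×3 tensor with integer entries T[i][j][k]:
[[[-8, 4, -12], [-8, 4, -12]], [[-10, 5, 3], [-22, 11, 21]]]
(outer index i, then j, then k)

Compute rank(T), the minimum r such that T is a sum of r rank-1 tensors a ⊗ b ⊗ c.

Lower bound: the mode-3 unfolding of T (rows indexed by k, columns by (i,j) = (0,0), (0,1), (1,0), (1,1)) is [[-8, -8, -10, -22], [4, 4, 5, 11], [-12, -12, 3, 21]].
There the 2×2 minor on rows k ∈ {0, 2}, columns (i,j) ∈ {(0,0), (1,0)} is det [[-8, -10], [-12, 3]] = -144 ≠ 0, so this unfolding has rank ≥ 2; CP rank is at least every unfolding rank, so rank(T) ≥ 2. (Flattening ranks never certify an upper bound on CP rank; for that we must actually write T with 2 rank-1 terms.)
Upper bound — finding two terms. Write S_k = T[:,:,k] for the frontal slices: S₀ = [[-8, -8], [-10, -22]], S₁ = [[4, 4], [5, 11]], S₂ = [[-12, -12], [3, 21]].
If T = a₁ ⊗ b₁ ⊗ c₁ + a₂ ⊗ b₂ ⊗ c₂ then each S_k = c₁[k]·a₁b₁ᵀ + c₂[k]·a₂b₂ᵀ. S₀ and S₂ are linearly independent, so a₁b₁ᵀ and a₂b₂ᵀ must span the same plane of matrices: they are the rank-1 matrices of the form x·S₀ + y·S₂.
det(x·S₀ + y·S₂) is 96·x² − 216·y² = 24·(2·x − 3·y)(2·x + 3·y), vanishing at (x:y) = (3:2) and (3:-2).
M₁ = 3·S₀ + 2·S₂ = [[-48, -48], [-24, -24]] = (-24)·(2, 1)(1, 1)ᵀ and M₂ = 3·S₀ − 2·S₂ = [[0, 0], [-36, -108]] = (-36)·(0, 1)(1, 3)ᵀ, so take a₁ = (2, 1), b₁ = (1, 1), a₂ = (0, 1), b₂ = (1, 3).
Each slice is an integer combination of E₁ = a₁b₁ᵀ and E₂ = a₂b₂ᵀ: S₀ = −4·E₁ − 6·E₂, S₁ = 2·E₁ + 3·E₂, S₂ = −6·E₁ + 9·E₂; reading off coefficients, c₁ = (-4, 2, -6) and c₂ = (-6, 3, 9).
Hence T = (2, 1) ⊗ (1, 1) ⊗ (-4, 2, -6) + (0, 1) ⊗ (1, 3) ⊗ (-6, 3, 9), so rank(T) ≤ 2.
These bounds meet, so rank(T) = 2.

2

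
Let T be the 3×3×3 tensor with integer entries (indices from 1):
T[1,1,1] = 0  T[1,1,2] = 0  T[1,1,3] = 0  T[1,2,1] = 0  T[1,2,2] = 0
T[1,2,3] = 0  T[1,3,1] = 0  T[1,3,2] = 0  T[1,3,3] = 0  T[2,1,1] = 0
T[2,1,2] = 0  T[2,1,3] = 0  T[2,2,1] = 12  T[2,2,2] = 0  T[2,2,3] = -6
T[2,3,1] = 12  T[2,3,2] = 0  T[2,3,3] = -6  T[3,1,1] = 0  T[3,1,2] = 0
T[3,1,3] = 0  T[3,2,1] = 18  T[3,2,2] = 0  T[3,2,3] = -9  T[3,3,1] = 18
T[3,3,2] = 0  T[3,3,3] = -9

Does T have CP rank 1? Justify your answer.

Yes

If T = a ∘ b ∘ c then every fibre of T is a multiple of the corresponding factor, so read the factors off the fibres through the nonzero entry T[2,2,1] = 12.
The mode-1 fibre T[:,2,1] = [0, 12, 18] gives a = [0, 2, 3] (primitive direction); the mode-2 fibre T[2,:,1] = [0, 12, 12] gives b = [0, 1, 1]; then c[k] = T[2,2,k] / (a[2]·b[2]) = [12, 0, -6] / 2 = [6, 0, -3].
Expanding [0, 2, 3] ∘ [0, 1, 1] ∘ [6, 0, -3] reproduces all 27 entries of T, so T = [0, 2, 3] ∘ [0, 1, 1] ∘ [6, 0, -3] and rank(T) ≤ 1.
Equivalently every frontal slice T[:,:,k] is c[k] times the rank-1 matrix [0, 2, 3] ∘ [0, 1, 1]. So T has rank 1 (it is nonzero).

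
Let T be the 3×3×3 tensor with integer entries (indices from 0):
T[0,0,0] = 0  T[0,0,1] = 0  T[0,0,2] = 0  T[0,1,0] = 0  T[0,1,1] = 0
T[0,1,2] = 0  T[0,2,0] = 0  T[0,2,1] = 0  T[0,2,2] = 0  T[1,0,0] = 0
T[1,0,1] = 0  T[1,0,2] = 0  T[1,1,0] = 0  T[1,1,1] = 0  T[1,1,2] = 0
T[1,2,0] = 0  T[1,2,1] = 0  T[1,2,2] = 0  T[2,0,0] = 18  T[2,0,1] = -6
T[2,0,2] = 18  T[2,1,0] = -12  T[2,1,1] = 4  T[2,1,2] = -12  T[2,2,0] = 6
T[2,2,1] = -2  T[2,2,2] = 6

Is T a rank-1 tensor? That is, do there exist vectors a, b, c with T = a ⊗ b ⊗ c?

If T = a ⊗ b ⊗ c then every fibre of T is a multiple of the corresponding factor, so read the factors off the fibres through the nonzero entry T[2,0,0] = 18.
The mode-1 fibre T[:,0,0] = [0, 0, 18] gives a = [0, 0, 1] (primitive direction); the mode-2 fibre T[2,:,0] = [18, -12, 6] gives b = [3, -2, 1]; then c[k] = T[2,0,k] / (a[2]·b[0]) = [18, -6, 18] / 3 = [6, -2, 6].
Expanding [0, 0, 1] ⊗ [3, -2, 1] ⊗ [6, -2, 6] reproduces all 27 entries of T, so T = [0, 0, 1] ⊗ [3, -2, 1] ⊗ [6, -2, 6] and rank(T) ≤ 1.
Equivalently every frontal slice T[:,:,k] is c[k] times the rank-1 matrix [0, 0, 1] ⊗ [3, -2, 1]. So T has rank 1 (it is nonzero).

Yes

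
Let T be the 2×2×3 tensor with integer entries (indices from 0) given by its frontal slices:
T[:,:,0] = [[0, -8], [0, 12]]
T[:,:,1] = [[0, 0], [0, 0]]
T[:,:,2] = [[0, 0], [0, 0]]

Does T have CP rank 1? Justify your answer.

Yes

If T = a ⊗ b ⊗ c then every fibre of T is a multiple of the corresponding factor, so read the factors off the fibres through the nonzero entry T[0,1,0] = -8.
The mode-1 fibre T[:,1,0] = [-8, 12] gives a = [2, -3] (primitive direction); the mode-2 fibre T[0,:,0] = [0, -8] gives b = [0, 1]; then c[k] = T[0,1,k] / (a[0]·b[1]) = [-8, 0, 0] / 2 = [-4, 0, 0].
Expanding [2, -3] ⊗ [0, 1] ⊗ [-4, 0, 0] reproduces all 12 entries of T, so T = [2, -3] ⊗ [0, 1] ⊗ [-4, 0, 0] and rank(T) ≤ 1.
Equivalently every frontal slice T[:,:,k] is c[k] times the rank-1 matrix [2, -3] ⊗ [0, 1]. So T has rank 1 (it is nonzero).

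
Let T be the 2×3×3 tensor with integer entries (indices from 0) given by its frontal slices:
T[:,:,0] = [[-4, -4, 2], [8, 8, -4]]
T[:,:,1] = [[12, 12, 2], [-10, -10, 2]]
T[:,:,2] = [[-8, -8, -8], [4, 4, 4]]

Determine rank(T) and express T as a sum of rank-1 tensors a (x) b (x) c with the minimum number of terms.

rank(T) = 3

Lower bound: the mode-3 unfolding of T (rows indexed by k, columns by (i,j) = (0,0), (0,1), (0,2), (1,0), (1,1), (1,2)) is [[-4, -4, 2, 8, 8, -4], [12, 12, 2, -10, -10, 2], [-8, -8, -8, 4, 4, 4]].
There the 3×3 minor on rows k ∈ {0, 1, 2}, columns (i,j) ∈ {(0,0), (0,2), (1,0)} is det [[-4, 2, 8], [12, 2, -10], [-8, -8, 4]] = -288 ≠ 0, so this unfolding has rank ≥ 3; CP rank is at least every unfolding rank, so rank(T) ≥ 3. (This is only a lower bound: in general the CP rank may exceed every unfolding rank, so we still need to exhibit 3 rank-1 terms summing to T.)
Upper bound: T is a sum of 3 rank-1 terms, T = [1, -2] (x) [2, 2, -1] (x) [-2, 2, 0] + [1, 0] (x) [1, 1, 0] (x) [0, 4, 0] + [2, -1] (x) [1, 1, 1] (x) [0, 2, -4] (one valid choice — decompositions are not unique — normalised so each a, b is primitive with positive first nonzero entry; check it by expanding all entries), so rank(T) ≤ 3.
These bounds meet, so rank(T) = 3.
Check entry T[1,1,2] = 4: (-2)·(2)·(0) + (0)·(1)·(0) + (-1)·(1)·(-4) = 4.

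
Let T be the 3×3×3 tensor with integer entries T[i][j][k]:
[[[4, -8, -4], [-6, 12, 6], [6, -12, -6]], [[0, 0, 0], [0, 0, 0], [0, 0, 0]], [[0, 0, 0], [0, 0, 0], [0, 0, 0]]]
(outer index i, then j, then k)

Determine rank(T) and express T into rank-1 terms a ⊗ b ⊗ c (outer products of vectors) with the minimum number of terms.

rank(T) = 1

Lower bound: T ≠ 0 (e.g. T[0,0,0] = 4), so rank(T) ≥ 1.
Upper bound: if T = a ⊗ b ⊗ c then every fibre of T is a multiple of the corresponding factor, so read the factors off the fibres through the nonzero entry T[0,0,0] = 4.
The mode-1 fibre T[:,0,0] = [4, 0, 0] gives a = (1, 0, 0) (primitive direction); the mode-2 fibre T[0,:,0] = [4, -6, 6] gives b = (2, -3, 3); then c[k] = T[0,0,k] / (a[0]·b[0]) = [4, -8, -4] / 2 = (2, -4, -2).
Expanding (1, 0, 0) ⊗ (2, -3, 3) ⊗ (2, -4, -2) reproduces all 27 entries of T, so T = (1, 0, 0) ⊗ (2, -3, 3) ⊗ (2, -4, -2) and rank(T) ≤ 1.
These bounds meet, so rank(T) = 1.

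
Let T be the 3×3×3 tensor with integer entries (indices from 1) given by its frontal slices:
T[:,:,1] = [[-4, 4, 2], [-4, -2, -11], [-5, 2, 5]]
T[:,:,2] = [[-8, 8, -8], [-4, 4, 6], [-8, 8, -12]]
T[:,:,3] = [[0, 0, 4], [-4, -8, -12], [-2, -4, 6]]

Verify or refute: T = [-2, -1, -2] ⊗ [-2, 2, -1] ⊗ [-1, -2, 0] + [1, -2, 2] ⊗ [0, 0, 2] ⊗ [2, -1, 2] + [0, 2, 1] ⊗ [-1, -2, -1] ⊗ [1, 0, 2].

No

Reconstruct entry (1,3,2) from the claimed factors: Σₗ aₗ[1]bₗ[3]cₗ[2] = (-2)·(-1)·(-2) + (1)·(2)·(-1) + (0)·(-1)·(0) = -6, but T[1,3,2] = -8. The claim is false.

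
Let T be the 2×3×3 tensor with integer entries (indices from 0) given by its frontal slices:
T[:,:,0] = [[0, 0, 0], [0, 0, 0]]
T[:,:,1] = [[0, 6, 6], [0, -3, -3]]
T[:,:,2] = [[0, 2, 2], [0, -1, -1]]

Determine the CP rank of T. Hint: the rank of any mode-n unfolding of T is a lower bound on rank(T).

1

Lower bound: T ≠ 0 (e.g. T[0,1,1] = 6), so rank(T) ≥ 1.
Upper bound: if T = a ∘ b ∘ c then every fibre of T is a multiple of the corresponding factor, so read the factors off the fibres through the nonzero entry T[0,1,1] = 6.
The mode-1 fibre T[:,1,1] = [6, -3] gives a = [2, -1] (primitive direction); the mode-2 fibre T[0,:,1] = [0, 6, 6] gives b = [0, 1, 1]; then c[k] = T[0,1,k] / (a[0]·b[1]) = [0, 6, 2] / 2 = [0, 3, 1].
Expanding [2, -1] ∘ [0, 1, 1] ∘ [0, 3, 1] reproduces all 18 entries of T, so T = [2, -1] ∘ [0, 1, 1] ∘ [0, 3, 1] and rank(T) ≤ 1.
These bounds meet, so rank(T) = 1.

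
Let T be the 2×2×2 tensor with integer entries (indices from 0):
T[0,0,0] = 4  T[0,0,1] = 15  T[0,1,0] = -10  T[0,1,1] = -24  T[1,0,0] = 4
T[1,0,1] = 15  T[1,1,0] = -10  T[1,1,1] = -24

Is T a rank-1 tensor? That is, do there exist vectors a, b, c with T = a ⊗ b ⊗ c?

The mode-2 unfolding of T (rows indexed by j, columns by (i,k) = (0,0), (0,1), (1,0), (1,1)) is [[4, 15, 4, 15], [-10, -24, -10, -24]].
There the 2×2 minor on rows j ∈ {0, 1}, columns (i,k) ∈ {(0,0), (0,1)} is det [[4, 15], [-10, -24]] = 54 ≠ 0, so this unfolding has rank ≥ 2; CP rank is at least every unfolding rank, so rank(T) ≥ 2.
In particular rank(T) ≥ 2 > 1, so T is not rank-1.

No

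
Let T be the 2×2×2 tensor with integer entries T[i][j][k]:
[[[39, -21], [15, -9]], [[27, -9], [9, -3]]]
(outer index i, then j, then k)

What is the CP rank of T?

Lower bound: in the mode-3 unfolding of T (rows indexed by k, columns by (i,j)) the 2×2 minor on rows k ∈ {0, 1}, columns (i,j) ∈ {(0,0), (0,1)} is det [[39, 15], [-21, -9]] = -36 ≠ 0, so that unfolding has rank ≥ 2 and hence rank(T) ≥ 2 (CP rank is at least every unfolding rank, though it can be larger).
Upper bound: with S_k = T[:,:,k], the two rank-1 terms a₁b₁ᵀ, a₂b₂ᵀ are the rank-1 members of the pencil x·S₀ + y·S₁.
det(x·S₀ + y·S₁) is −54·x² + 72·xy − 18·y² = (-18)·(3·x − y)(x − y), vanishing at (x:y) = (1:3) and (1:1).
M₁ = S₀ + 3·S₁ = [[-24, -12], [0, 0]] = (-12)·[1, 0][2, 1]ᵀ and M₂ = S₀ + S₁ = [[18, 6], [18, 6]] = 6·[1, 1][3, 1]ᵀ, so take a₁ = [1, 0], b₁ = [2, 1], a₂ = [1, 1], b₂ = [3, 1].
Each slice is an integer combination of E₁ = a₁b₁ᵀ and E₂ = a₂b₂ᵀ: S₀ = 6·E₁ + 9·E₂, S₁ = −6·E₁ − 3·E₂; reading off coefficients, c₁ = [6, -6] and c₂ = [9, -3].
Hence T = [1, 0] (x) [2, 1] (x) [6, -6] + [1, 1] (x) [3, 1] (x) [9, -3], so rank(T) ≤ 2.
These bounds meet, so rank(T) = 2.

2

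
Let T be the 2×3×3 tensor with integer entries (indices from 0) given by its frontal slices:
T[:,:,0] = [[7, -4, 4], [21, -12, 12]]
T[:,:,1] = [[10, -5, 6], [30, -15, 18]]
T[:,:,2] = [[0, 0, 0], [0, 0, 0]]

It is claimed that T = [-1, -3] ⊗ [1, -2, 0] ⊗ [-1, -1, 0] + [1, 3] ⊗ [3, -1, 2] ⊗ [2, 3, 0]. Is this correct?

Reconstruct entrywise from the claimed factors. For example, T[1,0,1] = 30 and Σₗ aₗ[1]bₗ[0]cₗ[1] = (-3)·(1)·(-1) + (3)·(3)·(3) = 30; checking all 18 entries, every one matches. The claim holds.

Yes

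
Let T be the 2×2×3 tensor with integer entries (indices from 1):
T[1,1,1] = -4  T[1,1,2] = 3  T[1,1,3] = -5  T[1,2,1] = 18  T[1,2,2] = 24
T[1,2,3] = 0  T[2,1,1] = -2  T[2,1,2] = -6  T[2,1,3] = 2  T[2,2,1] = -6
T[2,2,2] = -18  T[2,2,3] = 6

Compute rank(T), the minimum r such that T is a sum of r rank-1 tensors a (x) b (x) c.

2

Lower bound: the mode-1 unfolding of T (rows indexed by i, columns by (j,k) = (1,1), (1,2), (1,3), (2,1), (2,2), (2,3)) is [[-4, 3, -5, 18, 24, 0], [-2, -6, 2, -6, -18, 6]].
There the 2×2 minor on rows i ∈ {1, 2}, columns (j,k) ∈ {(1,1), (1,2)} is det [[-4, 3], [-2, -6]] = 30 ≠ 0, so this unfolding has rank ≥ 2; CP rank is at least every unfolding rank, so rank(T) ≥ 2. (Flattening ranks never certify an upper bound on CP rank; for that we must actually write T with 2 rank-1 terms.)
Upper bound — finding two terms. Write S_k = T[:,:,k] for the frontal slices: S₁ = [[-4, 18], [-2, -6]], S₂ = [[3, 24], [-6, -18]], S₃ = [[-5, 0], [2, 6]].
If T = a₁ (x) b₁ (x) c₁ + a₂ (x) b₂ (x) c₂ then each S_k = c₁[k]·a₁b₁ᵀ + c₂[k]·a₂b₂ᵀ. S₁ and S₂ are linearly independent, so a₁b₁ᵀ and a₂b₂ᵀ must span the same plane of matrices: they are the rank-1 matrices of the form x·S₁ + y·S₂.
det(x·S₁ + y·S₂) is 60·x² + 210·xy + 90·y² = 30·(x + 3·y)(2·x + y), vanishing at (x:y) = (3:-1) and (1:-2).
M₁ = 3·S₁ − S₂ = [[-15, 30], [0, 0]] = (-15)·(1, 0)(1, -2)ᵀ and M₂ = S₁ − 2·S₂ = [[-10, -30], [10, 30]] = (-10)·(1, -1)(1, 3)ᵀ, so take a₁ = (1, 0), b₁ = (1, -2), a₂ = (1, -1), b₂ = (1, 3).
Each slice is an integer combination of E₁ = a₁b₁ᵀ and E₂ = a₂b₂ᵀ: S₁ = −6·E₁ + 2·E₂, S₂ = −3·E₁ + 6·E₂, S₃ = −3·E₁ − 2·E₂; reading off coefficients, c₁ = (-6, -3, -3) and c₂ = (2, 6, -2).
Hence T = (1, 0) (x) (1, -2) (x) (-6, -3, -3) + (1, -1) (x) (1, 3) (x) (2, 6, -2), so rank(T) ≤ 2.
These bounds meet, so rank(T) = 2.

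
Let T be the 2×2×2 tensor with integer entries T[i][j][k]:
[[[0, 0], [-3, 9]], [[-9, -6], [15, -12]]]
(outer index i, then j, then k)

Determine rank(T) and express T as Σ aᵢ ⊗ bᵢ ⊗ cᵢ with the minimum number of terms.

rank(T) = 2

Lower bound: the mode-2 unfolding of T (rows indexed by j, columns by (i,k) = (0,0), (0,1), (1,0), (1,1)) is [[0, 0, -9, -6], [-3, 9, 15, -12]].
There the 2×2 minor on rows j ∈ {0, 1}, columns (i,k) ∈ {(0,0), (1,0)} is det [[0, -9], [-3, 15]] = -27 ≠ 0, so this unfolding has rank ≥ 2; CP rank is at least every unfolding rank, so rank(T) ≥ 2. (This is only a lower bound: in general the CP rank may exceed every unfolding rank, so we still need to exhibit 2 rank-1 terms summing to T.)
Upper bound — finding two terms. Write S_k = T[:,:,k] for the frontal slices: S₀ = [[0, -3], [-9, 15]], S₁ = [[0, 9], [-6, -12]].
If T = a₁ ⊗ b₁ ⊗ c₁ + a₂ ⊗ b₂ ⊗ c₂ then each S_k = c₁[k]·a₁b₁ᵀ + c₂[k]·a₂b₂ᵀ. S₀ and S₁ are linearly independent, so a₁b₁ᵀ and a₂b₂ᵀ must span the same plane of matrices: they are the rank-1 matrices of the form x·S₀ + y·S₁.
det(x·S₀ + y·S₁) is −27·x² + 63·xy + 54·y² = (-9)·(x − 3·y)(3·x + 2·y), vanishing at (x:y) = (3:1) and (2:-3).
M₁ = 3·S₀ + S₁ = [[0, 0], [-33, 33]] = (-33)·[0, 1][1, -1]ᵀ and M₂ = 2·S₀ − 3·S₁ = [[0, -33], [0, 66]] = (-33)·[1, -2][0, 1]ᵀ, so take a₁ = [0, 1], b₁ = [1, -1], a₂ = [1, -2], b₂ = [0, 1].
Each slice is an integer combination of E₁ = a₁b₁ᵀ and E₂ = a₂b₂ᵀ: S₀ = −9·E₁ − 3·E₂, S₁ = −6·E₁ + 9·E₂; reading off coefficients, c₁ = [-9, -6] and c₂ = [-3, 9].
Hence T = [0, 1] ⊗ [1, -1] ⊗ [-9, -6] + [1, -2] ⊗ [0, 1] ⊗ [-3, 9], so rank(T) ≤ 2.
These bounds meet, so rank(T) = 2.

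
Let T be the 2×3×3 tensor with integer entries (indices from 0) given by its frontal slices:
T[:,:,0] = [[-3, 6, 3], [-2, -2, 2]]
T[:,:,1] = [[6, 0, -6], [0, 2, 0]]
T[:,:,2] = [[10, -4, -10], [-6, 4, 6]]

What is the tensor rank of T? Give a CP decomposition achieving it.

rank(T) = 3

Lower bound: the mode-3 unfolding of T (rows indexed by k, columns by (i,j) = (0,0), (0,1), (0,2), (1,0), (1,1), (1,2)) is [[-3, 6, 3, -2, -2, 2], [6, 0, -6, 0, 2, 0], [10, -4, -10, -6, 4, 6]].
There the 3×3 minor on rows k ∈ {0, 1, 2}, columns (i,j) ∈ {(0,0), (0,1), (1,0)} is det [[-3, 6, -2], [6, 0, 0], [10, -4, -6]] = 264 ≠ 0, so this unfolding has rank ≥ 3; CP rank is at least every unfolding rank, so rank(T) ≥ 3. (Unfolding ranks only ever bound the CP rank from below — rank(T) can be strictly larger than all of them — so the matching upper bound has to come from an explicit 3-term decomposition.)
Upper bound: T is a sum of 3 rank-1 terms, T = (0, 1) ⊗ (1, 0, -1) ⊗ (-4, 2, -2) + (1, 0) ⊗ (1, 2, -1) ⊗ (1, 2, 2) + (2, -1) ⊗ (1, -1, -1) ⊗ (-2, 2, 4) (one valid choice — decompositions are not unique — normalised so each a, b is primitive with positive first nonzero entry; check it by expanding all entries), so rank(T) ≤ 3.
These bounds meet, so rank(T) = 3.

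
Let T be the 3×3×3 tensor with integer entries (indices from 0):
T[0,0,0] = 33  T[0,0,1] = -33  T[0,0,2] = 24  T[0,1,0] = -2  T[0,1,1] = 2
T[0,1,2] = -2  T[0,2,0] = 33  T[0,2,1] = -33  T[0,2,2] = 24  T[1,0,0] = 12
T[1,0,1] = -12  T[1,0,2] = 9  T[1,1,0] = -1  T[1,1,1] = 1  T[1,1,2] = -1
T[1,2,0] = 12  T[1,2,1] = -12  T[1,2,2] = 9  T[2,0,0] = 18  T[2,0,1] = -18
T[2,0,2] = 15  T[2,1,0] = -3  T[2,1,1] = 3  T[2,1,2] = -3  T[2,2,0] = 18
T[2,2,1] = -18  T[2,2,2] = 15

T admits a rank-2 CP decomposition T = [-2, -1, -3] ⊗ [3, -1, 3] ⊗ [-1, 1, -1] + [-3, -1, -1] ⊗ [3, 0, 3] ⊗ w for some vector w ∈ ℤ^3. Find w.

Subtract the known terms from T to get the rank-1 residual R = [-3, -1, -1] ⊗ [3, 0, 3] ⊗ w, so R[i,j,k] = a[i]·b[j]·w[k]. Pick indices with nonzero a[0]·b[0] = (-3)·(3) = -9. Only the fibre through (0,0,·) is needed: R[0,0,:] = T[0,0,:] − Σₗ aₗ[0]bₗ[0]cₗ = [33, -33, 24] − (-2)·(3)·[-1, 1, -1] = [27, -27, 18]. Then w[k] = R[0,0,k] / -9 for each k, giving w = [27, -27, 18] / -9 = [-3, 3, -2].

w = [-3, 3, -2]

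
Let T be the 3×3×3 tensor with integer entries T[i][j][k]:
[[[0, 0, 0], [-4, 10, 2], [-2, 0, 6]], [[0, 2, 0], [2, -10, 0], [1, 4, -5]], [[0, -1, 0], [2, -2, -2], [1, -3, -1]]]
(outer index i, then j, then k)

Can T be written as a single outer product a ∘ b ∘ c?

The mode-3 unfolding of T (rows indexed by k, columns by (i,j) = (0,0), (0,1), (0,2), (1,0), (1,1), (1,2), (2,0), (2,1), (2,2)) is [[0, -4, -2, 0, 2, 1, 0, 2, 1], [0, 10, 0, 2, -10, 4, -1, -2, -3], [0, 2, 6, 0, 0, -5, 0, -2, -1]].
There the 3×3 minor on rows k ∈ {0, 1, 2}, columns (i,j) ∈ {(0,1), (0,2), (1,0)} is det [[-4, -2, 0], [10, 0, 2], [2, 6, 0]] = 40 ≠ 0, so this unfolding has rank ≥ 3; CP rank is at least every unfolding rank, so rank(T) ≥ 3.
In particular rank(T) ≥ 3 > 1, so T is not rank-1.

No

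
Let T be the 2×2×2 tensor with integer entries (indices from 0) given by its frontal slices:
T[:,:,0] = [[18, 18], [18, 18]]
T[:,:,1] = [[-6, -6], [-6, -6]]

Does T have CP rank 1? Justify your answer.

If T = a ⊗ b ⊗ c then every fibre of T is a multiple of the corresponding factor, so read the factors off the fibres through the nonzero entry T[0,0,0] = 18.
The mode-1 fibre T[:,0,0] = [18, 18] gives a = (1, 1) (primitive direction); the mode-2 fibre T[0,:,0] = [18, 18] gives b = (1, 1); then c[k] = T[0,0,k] / (a[0]·b[0]) = [18, -6] / 1 = (18, -6).
Expanding (1, 1) ⊗ (1, 1) ⊗ (18, -6) reproduces all 8 entries of T, so T = (1, 1) ⊗ (1, 1) ⊗ (18, -6) and rank(T) ≤ 1.
Equivalently every frontal slice T[:,:,k] is c[k] times the rank-1 matrix (1, 1) ⊗ (1, 1). So T has rank 1 (it is nonzero).

Yes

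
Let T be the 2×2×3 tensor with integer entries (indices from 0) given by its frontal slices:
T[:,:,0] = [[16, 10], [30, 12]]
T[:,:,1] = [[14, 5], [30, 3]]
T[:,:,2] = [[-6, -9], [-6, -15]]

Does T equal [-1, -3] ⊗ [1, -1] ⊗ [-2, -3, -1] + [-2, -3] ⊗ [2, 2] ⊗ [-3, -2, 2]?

Reconstruct entry (0,0,0) from the claimed factors: Σₗ aₗ[0]bₗ[0]cₗ[0] = (-1)·(1)·(-2) + (-2)·(2)·(-3) = 14, but T[0,0,0] = 16. The claim is false.

No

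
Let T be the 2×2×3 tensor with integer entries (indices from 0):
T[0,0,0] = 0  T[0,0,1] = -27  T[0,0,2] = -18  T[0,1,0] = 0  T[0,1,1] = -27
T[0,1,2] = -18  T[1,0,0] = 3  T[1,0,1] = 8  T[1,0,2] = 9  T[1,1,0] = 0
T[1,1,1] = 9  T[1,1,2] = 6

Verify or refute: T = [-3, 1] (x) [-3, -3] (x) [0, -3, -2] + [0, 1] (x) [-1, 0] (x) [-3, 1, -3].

Yes

Reconstruct entrywise from the claimed factors. For example, T[1,0,1] = 8 and Σₗ aₗ[1]bₗ[0]cₗ[1] = (1)·(-3)·(-3) + (1)·(-1)·(1) = 8; checking all 12 entries, every one matches. The claim holds.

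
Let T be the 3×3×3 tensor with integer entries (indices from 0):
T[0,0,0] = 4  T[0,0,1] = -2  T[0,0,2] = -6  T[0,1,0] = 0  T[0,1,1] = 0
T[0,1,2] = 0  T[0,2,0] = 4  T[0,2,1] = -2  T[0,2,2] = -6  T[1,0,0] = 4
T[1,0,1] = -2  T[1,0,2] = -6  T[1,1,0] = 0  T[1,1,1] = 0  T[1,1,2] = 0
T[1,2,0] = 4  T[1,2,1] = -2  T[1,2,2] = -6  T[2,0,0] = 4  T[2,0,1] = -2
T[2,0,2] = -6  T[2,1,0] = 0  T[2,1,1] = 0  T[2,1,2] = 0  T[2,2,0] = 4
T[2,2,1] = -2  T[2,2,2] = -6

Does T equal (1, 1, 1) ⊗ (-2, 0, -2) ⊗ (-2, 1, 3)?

Yes

Reconstruct entrywise from the claimed factors. For example, T[0,0,1] = -2 and Σₗ aₗ[0]bₗ[0]cₗ[1] = (1)·(-2)·(1) = -2; checking all 27 entries, every one matches. The claim holds.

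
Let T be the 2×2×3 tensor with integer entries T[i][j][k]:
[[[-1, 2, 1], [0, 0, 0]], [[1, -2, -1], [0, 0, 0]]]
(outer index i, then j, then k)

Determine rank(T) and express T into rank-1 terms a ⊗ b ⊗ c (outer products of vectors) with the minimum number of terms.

rank(T) = 1

Lower bound: T ≠ 0 (e.g. T[0,0,0] = -1), so rank(T) ≥ 1.
Upper bound: if T = a ⊗ b ⊗ c then every fibre of T is a multiple of the corresponding factor, so read the factors off the fibres through the nonzero entry T[0,0,0] = -1.
The mode-1 fibre T[:,0,0] = [-1, 1] gives a = [1, -1] (primitive direction); the mode-2 fibre T[0,:,0] = [-1, 0] gives b = [1, 0]; then c[k] = T[0,0,k] / (a[0]·b[0]) = [-1, 2, 1] / 1 = [-1, 2, 1].
Expanding [1, -1] ⊗ [1, 0] ⊗ [-1, 2, 1] reproduces all 12 entries of T, so T = [1, -1] ⊗ [1, 0] ⊗ [-1, 2, 1] and rank(T) ≤ 1.
These bounds meet, so rank(T) = 1.
Check entry T[1,0,2] = -1: (-1)·(1)·(1) = -1.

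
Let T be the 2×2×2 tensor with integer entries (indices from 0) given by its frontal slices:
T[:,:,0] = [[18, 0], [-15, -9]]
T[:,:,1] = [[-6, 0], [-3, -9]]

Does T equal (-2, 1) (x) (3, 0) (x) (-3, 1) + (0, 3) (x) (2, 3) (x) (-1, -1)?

Yes

Reconstruct entrywise from the claimed factors. For example, T[1,0,1] = -3 and Σₗ aₗ[1]bₗ[0]cₗ[1] = (1)·(3)·(1) + (3)·(2)·(-1) = -3; checking all 8 entries, every one matches. The claim holds.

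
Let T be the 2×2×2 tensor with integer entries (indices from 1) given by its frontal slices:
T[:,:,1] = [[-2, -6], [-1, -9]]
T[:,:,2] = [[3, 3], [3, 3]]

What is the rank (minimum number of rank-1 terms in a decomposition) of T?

2

Lower bound: the mode-1 unfolding of T (rows indexed by i, columns by (j,k) = (1,1), (1,2), (2,1), (2,2)) is [[-2, 3, -6, 3], [-1, 3, -9, 3]].
There the 2×2 minor on rows i ∈ {1, 2}, columns (j,k) ∈ {(1,1), (1,2)} is det [[-2, 3], [-1, 3]] = -3 ≠ 0, so this unfolding has rank ≥ 2; CP rank is at least every unfolding rank, so rank(T) ≥ 2. (Flattening ranks never certify an upper bound on CP rank; for that we must actually write T with 2 rank-1 terms.)
Upper bound — finding two terms. Write S_k = T[:,:,k] for the frontal slices: S₁ = [[-2, -6], [-1, -9]], S₂ = [[3, 3], [3, 3]].
If T = a₁ ⊗ b₁ ⊗ c₁ + a₂ ⊗ b₂ ⊗ c₂ then each S_k = c₁[k]·a₁b₁ᵀ + c₂[k]·a₂b₂ᵀ. S₁ and S₂ are linearly independent, so a₁b₁ᵀ and a₂b₂ᵀ must span the same plane of matrices: they are the rank-1 matrices of the form x·S₁ + y·S₂.
det(x·S₁ + y·S₂) is 12·x² − 12·xy = 12·(x − y)(x), vanishing at (x:y) = (1:1) and (0:1).
M₁ = S₁ + S₂ = [[1, -3], [2, -6]] = [1, 2][1, -3]ᵀ and M₂ = S₂ = [[3, 3], [3, 3]] = 3·[1, 1][1, 1]ᵀ, so take a₁ = [1, 2], b₁ = [1, -3], a₂ = [1, 1], b₂ = [1, 1].
Each slice is an integer combination of E₁ = a₁b₁ᵀ and E₂ = a₂b₂ᵀ: S₁ = E₁ − 3·E₂, S₂ = 3·E₂; reading off coefficients, c₁ = [1, 0] and c₂ = [-3, 3].
Hence T = [1, 2] ⊗ [1, -3] ⊗ [1, 0] + [1, 1] ⊗ [1, 1] ⊗ [-3, 3], so rank(T) ≤ 2.
These bounds meet, so rank(T) = 2.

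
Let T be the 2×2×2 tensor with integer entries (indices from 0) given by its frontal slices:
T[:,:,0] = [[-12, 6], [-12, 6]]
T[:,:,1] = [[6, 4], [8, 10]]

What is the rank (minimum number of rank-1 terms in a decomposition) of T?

2

Lower bound: the mode-1 unfolding of T (rows indexed by i, columns by (j,k) = (0,0), (0,1), (1,0), (1,1)) is [[-12, 6, 6, 4], [-12, 8, 6, 10]].
There the 2×2 minor on rows i ∈ {0, 1}, columns (j,k) ∈ {(0,0), (0,1)} is det [[-12, 6], [-12, 8]] = -24 ≠ 0, so this unfolding has rank ≥ 2; CP rank is at least every unfolding rank, so rank(T) ≥ 2. (Flattening ranks never certify an upper bound on CP rank; for that we must actually write T with 2 rank-1 terms.)
Upper bound — finding two terms. Write S_k = T[:,:,k] for the frontal slices: S₀ = [[-12, 6], [-12, 6]], S₁ = [[6, 4], [8, 10]].
If T = a₁ ∘ b₁ ∘ c₁ + a₂ ∘ b₂ ∘ c₂ then each S_k = c₁[k]·a₁b₁ᵀ + c₂[k]·a₂b₂ᵀ. S₀ and S₁ are linearly independent, so a₁b₁ᵀ and a₂b₂ᵀ must span the same plane of matrices: they are the rank-1 matrices of the form x·S₀ + y·S₁.
det(x·S₀ + y·S₁) is −84·xy + 28·y² = (-28)·(3·x − y)(y), vanishing at (x:y) = (1:3) and (1:0).
M₁ = S₀ + 3·S₁ = [[6, 18], [12, 36]] = 6·[1, 2][1, 3]ᵀ and M₂ = S₀ = [[-12, 6], [-12, 6]] = (-6)·[1, 1][2, -1]ᵀ, so take a₁ = [1, 2], b₁ = [1, 3], a₂ = [1, 1], b₂ = [2, -1].
Each slice is an integer combination of E₁ = a₁b₁ᵀ and E₂ = a₂b₂ᵀ: S₀ = −6·E₂, S₁ = 2·E₁ + 2·E₂; reading off coefficients, c₁ = [0, 2] and c₂ = [-6, 2].
Hence T = [1, 2] ∘ [1, 3] ∘ [0, 2] + [1, 1] ∘ [2, -1] ∘ [-6, 2], so rank(T) ≤ 2.
These bounds meet, so rank(T) = 2.
Check entry T[1,1,1] = 10: (2)·(3)·(2) + (1)·(-1)·(2) = 10.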